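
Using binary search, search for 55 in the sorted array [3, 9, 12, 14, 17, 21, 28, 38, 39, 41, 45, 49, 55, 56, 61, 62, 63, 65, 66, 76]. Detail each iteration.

Binary search for 55 in [3, 9, 12, 14, 17, 21, 28, 38, 39, 41, 45, 49, 55, 56, 61, 62, 63, 65, 66, 76]:

lo=0, hi=19, mid=9, arr[mid]=41 -> 41 < 55, search right half
lo=10, hi=19, mid=14, arr[mid]=61 -> 61 > 55, search left half
lo=10, hi=13, mid=11, arr[mid]=49 -> 49 < 55, search right half
lo=12, hi=13, mid=12, arr[mid]=55 -> Found target at index 12!

Binary search finds 55 at index 12 after 4 comparisons. The search repeatedly halves the search space by comparing with the middle element.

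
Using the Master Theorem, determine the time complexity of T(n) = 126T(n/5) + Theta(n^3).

Master Theorem for T(n) = 126T(n/5) + O(n^3):

a = 126, b = 5, c = 3
log_b(a) = log_5(126) = 3.0050

Case 1: c = 3 < log_5(126) = 3.0050
T(n) = O(n^(log_5 126))

For T(n) = 126T(n/5) + O(n^3): log_5(126) = 3.0050. This is Case 1 of the Master Theorem (c < log_b(a), work dominated by leaves), giving O(n^(log_5 126)).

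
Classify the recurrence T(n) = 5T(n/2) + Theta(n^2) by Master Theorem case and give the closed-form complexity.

Master Theorem for T(n) = 5T(n/2) + O(n^2):

a = 5, b = 2, c = 2
log_b(a) = log_2(5) = 2.3219

Case 1: c = 2 < log_2(5) = 2.3219
T(n) = O(n^(log_2 5))

For T(n) = 5T(n/2) + O(n^2): log_2(5) = 2.3219. This is Case 1 of the Master Theorem (c < log_b(a), work dominated by leaves), giving O(n^(log_2 5)).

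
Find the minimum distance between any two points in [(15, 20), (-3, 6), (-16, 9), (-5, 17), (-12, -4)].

Computing all pairwise distances among 5 points:

d((15, 20), (-3, 6)) = 22.8035
d((15, 20), (-16, 9)) = 32.8938
d((15, 20), (-5, 17)) = 20.2237
d((15, 20), (-12, -4)) = 36.1248
d((-3, 6), (-16, 9)) = 13.3417
d((-3, 6), (-5, 17)) = 11.1803 <-- minimum
d((-3, 6), (-12, -4)) = 13.4536
d((-16, 9), (-5, 17)) = 13.6015
d((-16, 9), (-12, -4)) = 13.6015
d((-5, 17), (-12, -4)) = 22.1359

Closest pair: (-3, 6) and (-5, 17) with distance 11.1803

The closest pair is (-3, 6) and (-5, 17) with Euclidean distance 11.1803. For 5 points, brute-force pairwise comparison is shown above. For large n, the divide-and-conquer algorithm (sort by x, recurse on halves, check the dividing strip) achieves O(n log n).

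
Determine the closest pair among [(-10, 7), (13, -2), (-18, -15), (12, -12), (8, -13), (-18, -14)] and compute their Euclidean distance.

Computing all pairwise distances among 6 points:

d((-10, 7), (13, -2)) = 24.6982
d((-10, 7), (-18, -15)) = 23.4094
d((-10, 7), (12, -12)) = 29.0689
d((-10, 7), (8, -13)) = 26.9072
d((-10, 7), (-18, -14)) = 22.4722
d((13, -2), (-18, -15)) = 33.6155
d((13, -2), (12, -12)) = 10.0499
d((13, -2), (8, -13)) = 12.083
d((13, -2), (-18, -14)) = 33.2415
d((-18, -15), (12, -12)) = 30.1496
d((-18, -15), (8, -13)) = 26.0768
d((-18, -15), (-18, -14)) = 1.0 <-- minimum
d((12, -12), (8, -13)) = 4.1231
d((12, -12), (-18, -14)) = 30.0666
d((8, -13), (-18, -14)) = 26.0192

Closest pair: (-18, -15) and (-18, -14) with distance 1.0

The closest pair is (-18, -15) and (-18, -14) with Euclidean distance 1.0. For 6 points, brute-force pairwise comparison is shown above. For large n, the divide-and-conquer algorithm (sort by x, recurse on halves, check the dividing strip) achieves O(n log n).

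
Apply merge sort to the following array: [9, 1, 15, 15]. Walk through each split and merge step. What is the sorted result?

Merge sort trace:

Split: [9, 1, 15, 15] -> [9, 1] and [15, 15]
  Split: [9, 1] -> [9] and [1]
  Merge: [9] + [1] -> [1, 9]
  Split: [15, 15] -> [15] and [15]
  Merge: [15] + [15] -> [15, 15]
Merge: [1, 9] + [15, 15] -> [1, 9, 15, 15]

Final sorted array: [1, 9, 15, 15]

The merge sort proceeds by recursively splitting the array and merging sorted halves.
After all merges, the sorted array is [1, 9, 15, 15].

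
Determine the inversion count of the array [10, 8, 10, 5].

Finding inversions in [10, 8, 10, 5]:

(0, 1): arr[0]=10 > arr[1]=8
(0, 3): arr[0]=10 > arr[3]=5
(1, 3): arr[1]=8 > arr[3]=5
(2, 3): arr[2]=10 > arr[3]=5

Total inversions: 4

The array has 4 inversion(s): (0,1), (0,3), (1,3), (2,3). Each pair (i,j) satisfies i < j and arr[i] > arr[j].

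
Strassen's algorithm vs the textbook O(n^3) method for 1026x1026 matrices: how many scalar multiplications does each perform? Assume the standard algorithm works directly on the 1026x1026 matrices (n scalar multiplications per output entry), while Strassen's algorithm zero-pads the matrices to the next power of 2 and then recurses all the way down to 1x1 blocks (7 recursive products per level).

Matrix multiplication for 1026x1026 matrices:

Strassen's algorithm requires power-of-2 dimensions. Pad 1026x1026 to 2048x2048 (next power of 2).

Standard algorithm: 1026^3 = 1080045576 multiplications
Strassen's algorithm: 7^(log2(2048)) = 7^11 = 1977326743 multiplications
Difference: 1080045576 - 1977326743 = -897281167 (Strassen uses MORE here due to padding overhead — for small or just-over-power-of-2 n, padding can outweigh the per-level savings)

Standard: 1080045576 multiplications (1026^3). Strassen: 1977326743 multiplications (7^11, after padding to 2048x2048). Strassen reduces 8 recursive multiplications to 7 at each level.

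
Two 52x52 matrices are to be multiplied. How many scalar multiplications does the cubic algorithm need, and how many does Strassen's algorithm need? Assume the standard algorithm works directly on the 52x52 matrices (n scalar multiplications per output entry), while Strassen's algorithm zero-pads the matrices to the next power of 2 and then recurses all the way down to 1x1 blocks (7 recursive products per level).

Matrix multiplication for 52x52 matrices:

Strassen's algorithm requires power-of-2 dimensions. Pad 52x52 to 64x64 (next power of 2).

Standard algorithm: 52^3 = 140608 multiplications
Strassen's algorithm: 7^(log2(64)) = 7^6 = 117649 multiplications
Savings: 140608 - 117649 = 22959 multiplications

Standard: 140608 multiplications (52^3). Strassen: 117649 multiplications (7^6, after padding to 64x64). Strassen reduces 8 recursive multiplications to 7 at each level.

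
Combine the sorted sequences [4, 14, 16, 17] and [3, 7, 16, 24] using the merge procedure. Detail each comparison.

Merging process:

Compare 4 vs 3: take 3 from right. Merged: [3]
Compare 4 vs 7: take 4 from left. Merged: [3, 4]
Compare 14 vs 7: take 7 from right. Merged: [3, 4, 7]
Compare 14 vs 16: take 14 from left. Merged: [3, 4, 7, 14]
Compare 16 vs 16: take 16 from left. Merged: [3, 4, 7, 14, 16]
Compare 17 vs 16: take 16 from right. Merged: [3, 4, 7, 14, 16, 16]
Compare 17 vs 24: take 17 from left. Merged: [3, 4, 7, 14, 16, 16, 17]
Append remaining from right: [24]. Merged: [3, 4, 7, 14, 16, 16, 17, 24]

Final merged array: [3, 4, 7, 14, 16, 16, 17, 24]
Total comparisons: 7

The merged array is [3, 4, 7, 14, 16, 16, 17, 24], requiring 7 comparisons. The merge step runs in O(n) time where n is the total number of elements.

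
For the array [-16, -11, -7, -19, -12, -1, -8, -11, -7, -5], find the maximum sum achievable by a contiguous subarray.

Using Kadane's algorithm on [-16, -11, -7, -19, -12, -1, -8, -11, -7, -5]:

Scanning through the array:
Position 1 (value -11): max_ending_here = -11, max_so_far = -11
Position 2 (value -7): max_ending_here = -7, max_so_far = -7
Position 3 (value -19): max_ending_here = -19, max_so_far = -7
Position 4 (value -12): max_ending_here = -12, max_so_far = -7
Position 5 (value -1): max_ending_here = -1, max_so_far = -1
Position 6 (value -8): max_ending_here = -8, max_so_far = -1
Position 7 (value -11): max_ending_here = -11, max_so_far = -1
Position 8 (value -7): max_ending_here = -7, max_so_far = -1
Position 9 (value -5): max_ending_here = -5, max_so_far = -1

Maximum subarray: [-1]
Maximum sum: -1

The maximum subarray is [-1] with sum -1. This subarray runs from index 5 to index 5.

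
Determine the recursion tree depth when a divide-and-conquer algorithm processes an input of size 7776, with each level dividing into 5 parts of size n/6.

For divide and conquer with division factor 6:

Problem sizes at each level:
Level 0: 7776
Level 1: 1296
Level 2: 216
Level 3: 36
Level 4: 6
Level 5: 1

The root is level 0 and the size-1 base case is level 5 (the tree spans levels 0 through 5, i.e. 6 levels counting the root), so the depth is the number of divisions: log_6(7776) = 5

The recursion tree depth is log_6(7776) = 5. At each level, the problem size is divided by 6, so it takes 5 divisions to reduce to a base case of size 1. The algorithm makes 5 recursive calls at each level.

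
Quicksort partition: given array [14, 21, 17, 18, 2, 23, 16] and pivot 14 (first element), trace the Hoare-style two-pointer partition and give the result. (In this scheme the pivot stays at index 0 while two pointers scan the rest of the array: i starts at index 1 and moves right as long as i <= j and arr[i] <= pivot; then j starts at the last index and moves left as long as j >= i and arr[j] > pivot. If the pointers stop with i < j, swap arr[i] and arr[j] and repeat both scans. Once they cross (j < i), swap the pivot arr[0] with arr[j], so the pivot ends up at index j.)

Hoare-style two-pointer partition with pivot = 14:

Initial array: [14, 21, 17, 18, 2, 23, 16]

Pointers start at i = 1, j = 6.
i stops at index 1 (arr[1]=21 > 14), j stops at index 4 (arr[4]=2 <= 14): swap arr[1] and arr[4], array becomes [14, 2, 17, 18, 21, 23, 16]
i ends at 2, j ends at 1: the pointers have crossed (j < i), so scanning stops.

Swap pivot arr[0] with arr[1] to place pivot at position 1: [2, 14, 17, 18, 21, 23, 16]
Pivot position: 1

After partitioning with pivot 14, the array becomes [2, 14, 17, 18, 21, 23, 16]. The pivot is placed at index 1. All elements to the left of the pivot are <= 14, and all elements to the right are > 14.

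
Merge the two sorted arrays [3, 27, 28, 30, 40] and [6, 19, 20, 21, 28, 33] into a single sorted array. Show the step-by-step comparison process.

Merging process:

Compare 3 vs 6: take 3 from left. Merged: [3]
Compare 27 vs 6: take 6 from right. Merged: [3, 6]
Compare 27 vs 19: take 19 from right. Merged: [3, 6, 19]
Compare 27 vs 20: take 20 from right. Merged: [3, 6, 19, 20]
Compare 27 vs 21: take 21 from right. Merged: [3, 6, 19, 20, 21]
Compare 27 vs 28: take 27 from left. Merged: [3, 6, 19, 20, 21, 27]
Compare 28 vs 28: take 28 from left. Merged: [3, 6, 19, 20, 21, 27, 28]
Compare 30 vs 28: take 28 from right. Merged: [3, 6, 19, 20, 21, 27, 28, 28]
Compare 30 vs 33: take 30 from left. Merged: [3, 6, 19, 20, 21, 27, 28, 28, 30]
Compare 40 vs 33: take 33 from right. Merged: [3, 6, 19, 20, 21, 27, 28, 28, 30, 33]
Append remaining from left: [40]. Merged: [3, 6, 19, 20, 21, 27, 28, 28, 30, 33, 40]

Final merged array: [3, 6, 19, 20, 21, 27, 28, 28, 30, 33, 40]
Total comparisons: 10

The merged array is [3, 6, 19, 20, 21, 27, 28, 28, 30, 33, 40], requiring 10 comparisons. The merge step runs in O(n) time where n is the total number of elements.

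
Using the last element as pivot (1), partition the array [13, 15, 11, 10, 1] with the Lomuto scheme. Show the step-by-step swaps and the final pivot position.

Lomuto partition with pivot = 1:

Initial array: [13, 15, 11, 10, 1]

arr[0]=13 > 1: no swap
arr[1]=15 > 1: no swap
arr[2]=11 > 1: no swap
arr[3]=10 > 1: no swap

Place pivot at position 0: [1, 15, 11, 10, 13]
Pivot position: 0

After partitioning with pivot 1, the array becomes [1, 15, 11, 10, 13]. The pivot is placed at index 0. All elements to the left of the pivot are <= 1, and all elements to the right are > 1.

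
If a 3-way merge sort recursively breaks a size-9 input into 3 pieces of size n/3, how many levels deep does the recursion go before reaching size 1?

For divide and conquer with division factor 3:

Problem sizes at each level:
Level 0: 9
Level 1: 3
Level 2: 1

The root is level 0 and the size-1 base case is level 2 (the tree spans levels 0 through 2, i.e. 3 levels counting the root), so the depth is the number of divisions: log_3(9) = 2

The recursion tree depth is log_3(9) = 2. At each level, the problem size is divided by 3, so it takes 2 divisions to reduce to a base case of size 1. The algorithm makes 3 recursive calls at each level.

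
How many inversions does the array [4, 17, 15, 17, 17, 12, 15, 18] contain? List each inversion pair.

Finding inversions in [4, 17, 15, 17, 17, 12, 15, 18]:

(1, 2): arr[1]=17 > arr[2]=15
(1, 5): arr[1]=17 > arr[5]=12
(1, 6): arr[1]=17 > arr[6]=15
(2, 5): arr[2]=15 > arr[5]=12
(3, 5): arr[3]=17 > arr[5]=12
(3, 6): arr[3]=17 > arr[6]=15
(4, 5): arr[4]=17 > arr[5]=12
(4, 6): arr[4]=17 > arr[6]=15

Total inversions: 8

The array has 8 inversion(s): (1,2), (1,5), (1,6), (2,5), (3,5), (3,6), (4,5), (4,6). Each pair (i,j) satisfies i < j and arr[i] > arr[j].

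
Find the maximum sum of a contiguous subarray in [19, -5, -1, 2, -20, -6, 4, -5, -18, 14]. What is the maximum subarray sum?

Using Kadane's algorithm on [19, -5, -1, 2, -20, -6, 4, -5, -18, 14]:

Scanning through the array:
Position 1 (value -5): max_ending_here = 14, max_so_far = 19
Position 2 (value -1): max_ending_here = 13, max_so_far = 19
Position 3 (value 2): max_ending_here = 15, max_so_far = 19
Position 4 (value -20): max_ending_here = -5, max_so_far = 19
Position 5 (value -6): max_ending_here = -6, max_so_far = 19
Position 6 (value 4): max_ending_here = 4, max_so_far = 19
Position 7 (value -5): max_ending_here = -1, max_so_far = 19
Position 8 (value -18): max_ending_here = -18, max_so_far = 19
Position 9 (value 14): max_ending_here = 14, max_so_far = 19

Maximum subarray: [19]
Maximum sum: 19

The maximum subarray is [19] with sum 19. This subarray runs from index 0 to index 0.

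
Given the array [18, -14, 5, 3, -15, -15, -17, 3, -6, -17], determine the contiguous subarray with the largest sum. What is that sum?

Using Kadane's algorithm on [18, -14, 5, 3, -15, -15, -17, 3, -6, -17]:

Scanning through the array:
Position 1 (value -14): max_ending_here = 4, max_so_far = 18
Position 2 (value 5): max_ending_here = 9, max_so_far = 18
Position 3 (value 3): max_ending_here = 12, max_so_far = 18
Position 4 (value -15): max_ending_here = -3, max_so_far = 18
Position 5 (value -15): max_ending_here = -15, max_so_far = 18
Position 6 (value -17): max_ending_here = -17, max_so_far = 18
Position 7 (value 3): max_ending_here = 3, max_so_far = 18
Position 8 (value -6): max_ending_here = -3, max_so_far = 18
Position 9 (value -17): max_ending_here = -17, max_so_far = 18

Maximum subarray: [18]
Maximum sum: 18

The maximum subarray is [18] with sum 18. This subarray runs from index 0 to index 0.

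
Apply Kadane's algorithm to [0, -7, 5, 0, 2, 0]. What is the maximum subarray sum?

Using Kadane's algorithm on [0, -7, 5, 0, 2, 0]:

Scanning through the array:
Position 1 (value -7): max_ending_here = -7, max_so_far = 0
Position 2 (value 5): max_ending_here = 5, max_so_far = 5
Position 3 (value 0): max_ending_here = 5, max_so_far = 5
Position 4 (value 2): max_ending_here = 7, max_so_far = 7
Position 5 (value 0): max_ending_here = 7, max_so_far = 7

Maximum subarray: [5, 0, 2]
Maximum sum: 7

The maximum subarray is [5, 0, 2] with sum 7. This subarray runs from index 2 to index 4.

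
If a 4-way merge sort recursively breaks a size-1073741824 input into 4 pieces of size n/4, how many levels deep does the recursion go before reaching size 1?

For divide and conquer with division factor 4:

Problem sizes at each level:
Level 0: 1073741824
Level 1: 268435456
Level 2: 67108864
Level 3: 16777216
Level 4: 4194304
Level 5: 1048576
Level 6: 262144
Level 7: 65536
Level 8: 16384
Level 9: 4096
Level 10: 1024
Level 11: 256
Level 12: 64
Level 13: 16
Level 14: 4
Level 15: 1

The root is level 0 and the size-1 base case is level 15 (the tree spans levels 0 through 15, i.e. 16 levels counting the root), so the depth is the number of divisions: log_4(1073741824) = 15

The recursion tree depth is log_4(1073741824) = 15. At each level, the problem size is divided by 4, so it takes 15 divisions to reduce to a base case of size 1. The algorithm makes 4 recursive calls at each level.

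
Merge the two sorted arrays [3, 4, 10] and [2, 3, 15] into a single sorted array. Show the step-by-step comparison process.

Merging process:

Compare 3 vs 2: take 2 from right. Merged: [2]
Compare 3 vs 3: take 3 from left. Merged: [2, 3]
Compare 4 vs 3: take 3 from right. Merged: [2, 3, 3]
Compare 4 vs 15: take 4 from left. Merged: [2, 3, 3, 4]
Compare 10 vs 15: take 10 from left. Merged: [2, 3, 3, 4, 10]
Append remaining from right: [15]. Merged: [2, 3, 3, 4, 10, 15]

Final merged array: [2, 3, 3, 4, 10, 15]
Total comparisons: 5

The merged array is [2, 3, 3, 4, 10, 15], requiring 5 comparisons. The merge step runs in O(n) time where n is the total number of elements.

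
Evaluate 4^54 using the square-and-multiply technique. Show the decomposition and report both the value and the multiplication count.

Computing 4^54 by squaring (build up from 4^1; each line after the first costs one multiplication):

4^1 = 4
4^2 = (4^1)^2 = 4^2 = 16
4^3 = 4 * 4^2 = 4 * 16 = 64
4^6 = (4^3)^2 = 64^2 = 4096
4^12 = (4^6)^2 = 4096^2 = 16777216
4^13 = 4 * 4^12 = 4 * 16777216 = 67108864
4^26 = (4^13)^2 = 67108864^2 = 4503599627370496
4^27 = 4 * 4^26 = 4 * 4503599627370496 = 18014398509481984
4^54 = (4^27)^2 = 18014398509481984^2 = 324518553658426726783156020576256

Result: 324518553658426726783156020576256
Multiplications needed: 8 (8 lines after 4^1)

4^54 = 324518553658426726783156020576256. Using exponentiation by squaring, this requires 8 multiplications. The key idea: if the exponent is even, square the half-power; if odd, multiply by the base once.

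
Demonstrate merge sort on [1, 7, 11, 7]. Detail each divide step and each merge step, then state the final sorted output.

Merge sort trace:

Split: [1, 7, 11, 7] -> [1, 7] and [11, 7]
  Split: [1, 7] -> [1] and [7]
  Merge: [1] + [7] -> [1, 7]
  Split: [11, 7] -> [11] and [7]
  Merge: [11] + [7] -> [7, 11]
Merge: [1, 7] + [7, 11] -> [1, 7, 7, 11]

Final sorted array: [1, 7, 7, 11]

The merge sort proceeds by recursively splitting the array and merging sorted halves.
After all merges, the sorted array is [1, 7, 7, 11].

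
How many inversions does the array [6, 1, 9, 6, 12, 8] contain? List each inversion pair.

Finding inversions in [6, 1, 9, 6, 12, 8]:

(0, 1): arr[0]=6 > arr[1]=1
(2, 3): arr[2]=9 > arr[3]=6
(2, 5): arr[2]=9 > arr[5]=8
(4, 5): arr[4]=12 > arr[5]=8

Total inversions: 4

The array has 4 inversion(s): (0,1), (2,3), (2,5), (4,5). Each pair (i,j) satisfies i < j and arr[i] > arr[j].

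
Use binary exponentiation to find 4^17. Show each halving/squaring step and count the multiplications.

Computing 4^17 by squaring (build up from 4^1; each line after the first costs one multiplication):

4^1 = 4
4^2 = (4^1)^2 = 4^2 = 16
4^4 = (4^2)^2 = 16^2 = 256
4^8 = (4^4)^2 = 256^2 = 65536
4^16 = (4^8)^2 = 65536^2 = 4294967296
4^17 = 4 * 4^16 = 4 * 4294967296 = 17179869184

Result: 17179869184
Multiplications needed: 5 (5 lines after 4^1)

4^17 = 17179869184. Using exponentiation by squaring, this requires 5 multiplications. The key idea: if the exponent is even, square the half-power; if odd, multiply by the base once.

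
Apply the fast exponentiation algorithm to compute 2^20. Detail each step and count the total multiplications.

Computing 2^20 by squaring (build up from 2^1; each line after the first costs one multiplication):

2^1 = 2
2^2 = (2^1)^2 = 2^2 = 4
2^4 = (2^2)^2 = 4^2 = 16
2^5 = 2 * 2^4 = 2 * 16 = 32
2^10 = (2^5)^2 = 32^2 = 1024
2^20 = (2^10)^2 = 1024^2 = 1048576

Result: 1048576
Multiplications needed: 5 (5 lines after 2^1)

2^20 = 1048576. Using exponentiation by squaring, this requires 5 multiplications. The key idea: if the exponent is even, square the half-power; if odd, multiply by the base once.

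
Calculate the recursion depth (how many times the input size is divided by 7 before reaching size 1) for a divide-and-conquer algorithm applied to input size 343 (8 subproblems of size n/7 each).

For divide and conquer with division factor 7:

Problem sizes at each level:
Level 0: 343
Level 1: 49
Level 2: 7
Level 3: 1

The root is level 0 and the size-1 base case is level 3 (the tree spans levels 0 through 3, i.e. 4 levels counting the root), so the depth is the number of divisions: log_7(343) = 3

The recursion tree depth is log_7(343) = 3. At each level, the problem size is divided by 7, so it takes 3 divisions to reduce to a base case of size 1. The algorithm makes 8 recursive calls at each level.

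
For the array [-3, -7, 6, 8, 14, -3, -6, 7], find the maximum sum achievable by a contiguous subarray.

Using Kadane's algorithm on [-3, -7, 6, 8, 14, -3, -6, 7]:

Scanning through the array:
Position 1 (value -7): max_ending_here = -7, max_so_far = -3
Position 2 (value 6): max_ending_here = 6, max_so_far = 6
Position 3 (value 8): max_ending_here = 14, max_so_far = 14
Position 4 (value 14): max_ending_here = 28, max_so_far = 28
Position 5 (value -3): max_ending_here = 25, max_so_far = 28
Position 6 (value -6): max_ending_here = 19, max_so_far = 28
Position 7 (value 7): max_ending_here = 26, max_so_far = 28

Maximum subarray: [6, 8, 14]
Maximum sum: 28

The maximum subarray is [6, 8, 14] with sum 28. This subarray runs from index 2 to index 4.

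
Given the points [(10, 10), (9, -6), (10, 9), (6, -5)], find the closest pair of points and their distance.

Computing all pairwise distances among 4 points:

d((10, 10), (9, -6)) = 16.0312
d((10, 10), (10, 9)) = 1.0 <-- minimum
d((10, 10), (6, -5)) = 15.5242
d((9, -6), (10, 9)) = 15.0333
d((9, -6), (6, -5)) = 3.1623
d((10, 9), (6, -5)) = 14.5602

Closest pair: (10, 10) and (10, 9) with distance 1.0

The closest pair is (10, 10) and (10, 9) with Euclidean distance 1.0. For 4 points, brute-force pairwise comparison is shown above. For large n, the divide-and-conquer algorithm (sort by x, recurse on halves, check the dividing strip) achieves O(n log n).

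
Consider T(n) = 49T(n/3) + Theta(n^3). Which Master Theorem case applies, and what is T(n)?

Master Theorem for T(n) = 49T(n/3) + O(n^3):

a = 49, b = 3, c = 3
log_b(a) = log_3(49) = 3.5425

Case 1: c = 3 < log_3(49) = 3.5425
T(n) = O(n^(log_3 49))

For T(n) = 49T(n/3) + O(n^3): log_3(49) = 3.5425. This is Case 1 of the Master Theorem (c < log_b(a), work dominated by leaves), giving O(n^(log_3 49)).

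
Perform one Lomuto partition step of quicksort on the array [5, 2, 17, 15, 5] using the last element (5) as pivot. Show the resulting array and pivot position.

Lomuto partition with pivot = 5:

Initial array: [5, 2, 17, 15, 5]

arr[0]=5 <= 5: swap with position 0, array becomes [5, 2, 17, 15, 5]
arr[1]=2 <= 5: swap with position 1, array becomes [5, 2, 17, 15, 5]
arr[2]=17 > 5: no swap
arr[3]=15 > 5: no swap

Place pivot at position 2: [5, 2, 5, 15, 17]
Pivot position: 2

After partitioning with pivot 5, the array becomes [5, 2, 5, 15, 17]. The pivot is placed at index 2. All elements to the left of the pivot are <= 5, and all elements to the right are > 5.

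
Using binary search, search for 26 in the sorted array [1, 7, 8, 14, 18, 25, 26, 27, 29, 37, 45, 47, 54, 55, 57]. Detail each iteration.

Binary search for 26 in [1, 7, 8, 14, 18, 25, 26, 27, 29, 37, 45, 47, 54, 55, 57]:

lo=0, hi=14, mid=7, arr[mid]=27 -> 27 > 26, search left half
lo=0, hi=6, mid=3, arr[mid]=14 -> 14 < 26, search right half
lo=4, hi=6, mid=5, arr[mid]=25 -> 25 < 26, search right half
lo=6, hi=6, mid=6, arr[mid]=26 -> Found target at index 6!

Binary search finds 26 at index 6 after 4 comparisons. The search repeatedly halves the search space by comparing with the middle element.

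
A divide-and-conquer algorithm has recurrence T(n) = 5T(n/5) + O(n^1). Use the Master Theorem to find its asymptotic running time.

Master Theorem for T(n) = 5T(n/5) + O(n^1):

a = 5, b = 5, c = 1
log_b(a) = log_5(5) = 1.0000

Case 2: c = 1 = log_5(5) = 1.0000
T(n) = O(n^1 log n) = O(n log n)

For T(n) = 5T(n/5) + O(n^1): log_5(5) = 1.0000. This is Case 2 of the Master Theorem (c = log_b(a), equal work at all levels), giving O(n log n).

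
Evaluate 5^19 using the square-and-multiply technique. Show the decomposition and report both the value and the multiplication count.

Computing 5^19 by squaring (build up from 5^1; each line after the first costs one multiplication):

5^1 = 5
5^2 = (5^1)^2 = 5^2 = 25
5^4 = (5^2)^2 = 25^2 = 625
5^8 = (5^4)^2 = 625^2 = 390625
5^9 = 5 * 5^8 = 5 * 390625 = 1953125
5^18 = (5^9)^2 = 1953125^2 = 3814697265625
5^19 = 5 * 5^18 = 5 * 3814697265625 = 19073486328125

Result: 19073486328125
Multiplications needed: 6 (6 lines after 5^1)

5^19 = 19073486328125. Using exponentiation by squaring, this requires 6 multiplications. The key idea: if the exponent is even, square the half-power; if odd, multiply by the base once.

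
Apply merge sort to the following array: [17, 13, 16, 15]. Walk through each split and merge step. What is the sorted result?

Merge sort trace:

Split: [17, 13, 16, 15] -> [17, 13] and [16, 15]
  Split: [17, 13] -> [17] and [13]
  Merge: [17] + [13] -> [13, 17]
  Split: [16, 15] -> [16] and [15]
  Merge: [16] + [15] -> [15, 16]
Merge: [13, 17] + [15, 16] -> [13, 15, 16, 17]

Final sorted array: [13, 15, 16, 17]

The merge sort proceeds by recursively splitting the array and merging sorted halves.
After all merges, the sorted array is [13, 15, 16, 17].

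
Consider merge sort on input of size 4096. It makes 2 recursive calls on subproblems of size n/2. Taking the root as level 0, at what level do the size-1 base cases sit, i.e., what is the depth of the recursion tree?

For divide and conquer with division factor 2:

Problem sizes at each level:
Level 0: 4096
Level 1: 2048
Level 2: 1024
Level 3: 512
Level 4: 256
Level 5: 128
Level 6: 64
Level 7: 32
Level 8: 16
Level 9: 8
Level 10: 4
Level 11: 2
Level 12: 1

The root is level 0 and the size-1 base case is level 12 (the tree spans levels 0 through 12, i.e. 13 levels counting the root), so the depth is the number of divisions: log_2(4096) = 12

The recursion tree depth is log_2(4096) = 12. At each level, the problem size is divided by 2, so it takes 12 divisions to reduce to a base case of size 1. The algorithm makes 2 recursive calls at each level.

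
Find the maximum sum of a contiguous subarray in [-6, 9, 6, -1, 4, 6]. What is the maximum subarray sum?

Using Kadane's algorithm on [-6, 9, 6, -1, 4, 6]:

Scanning through the array:
Position 1 (value 9): max_ending_here = 9, max_so_far = 9
Position 2 (value 6): max_ending_here = 15, max_so_far = 15
Position 3 (value -1): max_ending_here = 14, max_so_far = 15
Position 4 (value 4): max_ending_here = 18, max_so_far = 18
Position 5 (value 6): max_ending_here = 24, max_so_far = 24

Maximum subarray: [9, 6, -1, 4, 6]
Maximum sum: 24

The maximum subarray is [9, 6, -1, 4, 6] with sum 24. This subarray runs from index 1 to index 5.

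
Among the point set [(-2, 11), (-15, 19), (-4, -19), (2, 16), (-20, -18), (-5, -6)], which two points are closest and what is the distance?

Computing all pairwise distances among 6 points:

d((-2, 11), (-15, 19)) = 15.2643
d((-2, 11), (-4, -19)) = 30.0666
d((-2, 11), (2, 16)) = 6.4031 <-- minimum
d((-2, 11), (-20, -18)) = 34.1321
d((-2, 11), (-5, -6)) = 17.2627
d((-15, 19), (-4, -19)) = 39.5601
d((-15, 19), (2, 16)) = 17.2627
d((-15, 19), (-20, -18)) = 37.3363
d((-15, 19), (-5, -6)) = 26.9258
d((-4, -19), (2, 16)) = 35.5106
d((-4, -19), (-20, -18)) = 16.0312
d((-4, -19), (-5, -6)) = 13.0384
d((2, 16), (-20, -18)) = 40.4969
d((2, 16), (-5, -6)) = 23.0868
d((-20, -18), (-5, -6)) = 19.2094

Closest pair: (-2, 11) and (2, 16) with distance 6.4031

The closest pair is (-2, 11) and (2, 16) with Euclidean distance 6.4031. For 6 points, brute-force pairwise comparison is shown above. For large n, the divide-and-conquer algorithm (sort by x, recurse on halves, check the dividing strip) achieves O(n log n).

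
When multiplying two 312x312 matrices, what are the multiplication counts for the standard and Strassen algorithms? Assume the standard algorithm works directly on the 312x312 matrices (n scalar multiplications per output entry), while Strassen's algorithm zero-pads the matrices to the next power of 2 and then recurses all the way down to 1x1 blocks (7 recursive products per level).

Matrix multiplication for 312x312 matrices:

Strassen's algorithm requires power-of-2 dimensions. Pad 312x312 to 512x512 (next power of 2).

Standard algorithm: 312^3 = 30371328 multiplications
Strassen's algorithm: 7^(log2(512)) = 7^9 = 40353607 multiplications
Difference: 30371328 - 40353607 = -9982279 (Strassen uses MORE here due to padding overhead — for small or just-over-power-of-2 n, padding can outweigh the per-level savings)

Standard: 30371328 multiplications (312^3). Strassen: 40353607 multiplications (7^9, after padding to 512x512). Strassen reduces 8 recursive multiplications to 7 at each level.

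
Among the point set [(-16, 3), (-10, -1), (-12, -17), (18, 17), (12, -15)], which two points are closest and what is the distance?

Computing all pairwise distances among 5 points:

d((-16, 3), (-10, -1)) = 7.2111 <-- minimum
d((-16, 3), (-12, -17)) = 20.3961
d((-16, 3), (18, 17)) = 36.7696
d((-16, 3), (12, -15)) = 33.2866
d((-10, -1), (-12, -17)) = 16.1245
d((-10, -1), (18, 17)) = 33.2866
d((-10, -1), (12, -15)) = 26.0768
d((-12, -17), (18, 17)) = 45.3431
d((-12, -17), (12, -15)) = 24.0832
d((18, 17), (12, -15)) = 32.5576

Closest pair: (-16, 3) and (-10, -1) with distance 7.2111

The closest pair is (-16, 3) and (-10, -1) with Euclidean distance 7.2111. For 5 points, brute-force pairwise comparison is shown above. For large n, the divide-and-conquer algorithm (sort by x, recurse on halves, check the dividing strip) achieves O(n log n).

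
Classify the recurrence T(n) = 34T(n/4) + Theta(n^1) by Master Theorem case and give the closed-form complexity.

Master Theorem for T(n) = 34T(n/4) + O(n^1):

a = 34, b = 4, c = 1
log_b(a) = log_4(34) = 2.5437

Case 1: c = 1 < log_4(34) = 2.5437
T(n) = O(n^(log_4 34))

For T(n) = 34T(n/4) + O(n^1): log_4(34) = 2.5437. This is Case 1 of the Master Theorem (c < log_b(a), work dominated by leaves), giving O(n^(log_4 34)).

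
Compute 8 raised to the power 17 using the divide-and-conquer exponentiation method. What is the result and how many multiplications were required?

Computing 8^17 by squaring (build up from 8^1; each line after the first costs one multiplication):

8^1 = 8
8^2 = (8^1)^2 = 8^2 = 64
8^4 = (8^2)^2 = 64^2 = 4096
8^8 = (8^4)^2 = 4096^2 = 16777216
8^16 = (8^8)^2 = 16777216^2 = 281474976710656
8^17 = 8 * 8^16 = 8 * 281474976710656 = 2251799813685248

Result: 2251799813685248
Multiplications needed: 5 (5 lines after 8^1)

8^17 = 2251799813685248. Using exponentiation by squaring, this requires 5 multiplications. The key idea: if the exponent is even, square the half-power; if odd, multiply by the base once.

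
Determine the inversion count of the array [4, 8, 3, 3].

Finding inversions in [4, 8, 3, 3]:

(0, 2): arr[0]=4 > arr[2]=3
(0, 3): arr[0]=4 > arr[3]=3
(1, 2): arr[1]=8 > arr[2]=3
(1, 3): arr[1]=8 > arr[3]=3

Total inversions: 4

The array has 4 inversion(s): (0,2), (0,3), (1,2), (1,3). Each pair (i,j) satisfies i < j and arr[i] > arr[j].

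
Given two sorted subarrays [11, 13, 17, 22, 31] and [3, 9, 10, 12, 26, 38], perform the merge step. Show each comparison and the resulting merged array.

Merging process:

Compare 11 vs 3: take 3 from right. Merged: [3]
Compare 11 vs 9: take 9 from right. Merged: [3, 9]
Compare 11 vs 10: take 10 from right. Merged: [3, 9, 10]
Compare 11 vs 12: take 11 from left. Merged: [3, 9, 10, 11]
Compare 13 vs 12: take 12 from right. Merged: [3, 9, 10, 11, 12]
Compare 13 vs 26: take 13 from left. Merged: [3, 9, 10, 11, 12, 13]
Compare 17 vs 26: take 17 from left. Merged: [3, 9, 10, 11, 12, 13, 17]
Compare 22 vs 26: take 22 from left. Merged: [3, 9, 10, 11, 12, 13, 17, 22]
Compare 31 vs 26: take 26 from right. Merged: [3, 9, 10, 11, 12, 13, 17, 22, 26]
Compare 31 vs 38: take 31 from left. Merged: [3, 9, 10, 11, 12, 13, 17, 22, 26, 31]
Append remaining from right: [38]. Merged: [3, 9, 10, 11, 12, 13, 17, 22, 26, 31, 38]

Final merged array: [3, 9, 10, 11, 12, 13, 17, 22, 26, 31, 38]
Total comparisons: 10

The merged array is [3, 9, 10, 11, 12, 13, 17, 22, 26, 31, 38], requiring 10 comparisons. The merge step runs in O(n) time where n is the total number of elements.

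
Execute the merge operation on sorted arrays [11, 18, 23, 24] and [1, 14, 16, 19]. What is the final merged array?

Merging process:

Compare 11 vs 1: take 1 from right. Merged: [1]
Compare 11 vs 14: take 11 from left. Merged: [1, 11]
Compare 18 vs 14: take 14 from right. Merged: [1, 11, 14]
Compare 18 vs 16: take 16 from right. Merged: [1, 11, 14, 16]
Compare 18 vs 19: take 18 from left. Merged: [1, 11, 14, 16, 18]
Compare 23 vs 19: take 19 from right. Merged: [1, 11, 14, 16, 18, 19]
Append remaining from left: [23, 24]. Merged: [1, 11, 14, 16, 18, 19, 23, 24]

Final merged array: [1, 11, 14, 16, 18, 19, 23, 24]
Total comparisons: 6

The merged array is [1, 11, 14, 16, 18, 19, 23, 24], requiring 6 comparisons. The merge step runs in O(n) time where n is the total number of elements.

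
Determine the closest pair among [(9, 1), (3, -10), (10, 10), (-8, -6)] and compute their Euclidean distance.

Computing all pairwise distances among 4 points:

d((9, 1), (3, -10)) = 12.53
d((9, 1), (10, 10)) = 9.0554 <-- minimum
d((9, 1), (-8, -6)) = 18.3848
d((3, -10), (10, 10)) = 21.1896
d((3, -10), (-8, -6)) = 11.7047
d((10, 10), (-8, -6)) = 24.0832

Closest pair: (9, 1) and (10, 10) with distance 9.0554

The closest pair is (9, 1) and (10, 10) with Euclidean distance 9.0554. For 4 points, brute-force pairwise comparison is shown above. For large n, the divide-and-conquer algorithm (sort by x, recurse on halves, check the dividing strip) achieves O(n log n).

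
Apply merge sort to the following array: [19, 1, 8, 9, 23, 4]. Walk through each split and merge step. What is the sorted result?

Merge sort trace:

Split: [19, 1, 8, 9, 23, 4] -> [19, 1, 8] and [9, 23, 4]
  Split: [19, 1, 8] -> [19] and [1, 8]
    Split: [1, 8] -> [1] and [8]
    Merge: [1] + [8] -> [1, 8]
  Merge: [19] + [1, 8] -> [1, 8, 19]
  Split: [9, 23, 4] -> [9] and [23, 4]
    Split: [23, 4] -> [23] and [4]
    Merge: [23] + [4] -> [4, 23]
  Merge: [9] + [4, 23] -> [4, 9, 23]
Merge: [1, 8, 19] + [4, 9, 23] -> [1, 4, 8, 9, 19, 23]

Final sorted array: [1, 4, 8, 9, 19, 23]

The merge sort proceeds by recursively splitting the array and merging sorted halves.
After all merges, the sorted array is [1, 4, 8, 9, 19, 23].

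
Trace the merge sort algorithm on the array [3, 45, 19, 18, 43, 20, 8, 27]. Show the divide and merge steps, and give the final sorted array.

Merge sort trace:

Split: [3, 45, 19, 18, 43, 20, 8, 27] -> [3, 45, 19, 18] and [43, 20, 8, 27]
  Split: [3, 45, 19, 18] -> [3, 45] and [19, 18]
    Split: [3, 45] -> [3] and [45]
    Merge: [3] + [45] -> [3, 45]
    Split: [19, 18] -> [19] and [18]
    Merge: [19] + [18] -> [18, 19]
  Merge: [3, 45] + [18, 19] -> [3, 18, 19, 45]
  Split: [43, 20, 8, 27] -> [43, 20] and [8, 27]
    Split: [43, 20] -> [43] and [20]
    Merge: [43] + [20] -> [20, 43]
    Split: [8, 27] -> [8] and [27]
    Merge: [8] + [27] -> [8, 27]
  Merge: [20, 43] + [8, 27] -> [8, 20, 27, 43]
Merge: [3, 18, 19, 45] + [8, 20, 27, 43] -> [3, 8, 18, 19, 20, 27, 43, 45]

Final sorted array: [3, 8, 18, 19, 20, 27, 43, 45]

The merge sort proceeds by recursively splitting the array and merging sorted halves.
After all merges, the sorted array is [3, 8, 18, 19, 20, 27, 43, 45].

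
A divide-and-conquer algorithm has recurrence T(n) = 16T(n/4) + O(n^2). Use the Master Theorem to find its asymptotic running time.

Master Theorem for T(n) = 16T(n/4) + O(n^2):

a = 16, b = 4, c = 2
log_b(a) = log_4(16) = 2.0000

Case 2: c = 2 = log_4(16) = 2.0000
T(n) = O(n^2 log n) = O(n^2 log n)

For T(n) = 16T(n/4) + O(n^2): log_4(16) = 2.0000. This is Case 2 of the Master Theorem (c = log_b(a), equal work at all levels), giving O(n^2 log n).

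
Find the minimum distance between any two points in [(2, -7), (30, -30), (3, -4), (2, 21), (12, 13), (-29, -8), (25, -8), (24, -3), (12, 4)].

Computing all pairwise distances among 9 points:

d((2, -7), (30, -30)) = 36.2353
d((2, -7), (3, -4)) = 3.1623 <-- minimum
d((2, -7), (2, 21)) = 28.0
d((2, -7), (12, 13)) = 22.3607
d((2, -7), (-29, -8)) = 31.0161
d((2, -7), (25, -8)) = 23.0217
d((2, -7), (24, -3)) = 22.3607
d((2, -7), (12, 4)) = 14.8661
d((30, -30), (3, -4)) = 37.4833
d((30, -30), (2, 21)) = 58.1808
d((30, -30), (12, 13)) = 46.6154
d((30, -30), (-29, -8)) = 62.9682
d((30, -30), (25, -8)) = 22.561
d((30, -30), (24, -3)) = 27.6586
d((30, -30), (12, 4)) = 38.4708
d((3, -4), (2, 21)) = 25.02
d((3, -4), (12, 13)) = 19.2354
d((3, -4), (-29, -8)) = 32.249
d((3, -4), (25, -8)) = 22.3607
d((3, -4), (24, -3)) = 21.0238
d((3, -4), (12, 4)) = 12.0416
d((2, 21), (12, 13)) = 12.8062
d((2, 21), (-29, -8)) = 42.45
d((2, 21), (25, -8)) = 37.0135
d((2, 21), (24, -3)) = 32.5576
d((2, 21), (12, 4)) = 19.7231
d((12, 13), (-29, -8)) = 46.0652
d((12, 13), (25, -8)) = 24.6982
d((12, 13), (24, -3)) = 20.0
d((12, 13), (12, 4)) = 9.0
d((-29, -8), (25, -8)) = 54.0
d((-29, -8), (24, -3)) = 53.2353
d((-29, -8), (12, 4)) = 42.72
d((25, -8), (24, -3)) = 5.099
d((25, -8), (12, 4)) = 17.6918
d((24, -3), (12, 4)) = 13.8924

Closest pair: (2, -7) and (3, -4) with distance 3.1623

The closest pair is (2, -7) and (3, -4) with Euclidean distance 3.1623. For 9 points, brute-force pairwise comparison is shown above. For large n, the divide-and-conquer algorithm (sort by x, recurse on halves, check the dividing strip) achieves O(n log n).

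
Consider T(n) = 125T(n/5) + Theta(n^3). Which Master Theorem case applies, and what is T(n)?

Master Theorem for T(n) = 125T(n/5) + O(n^3):

a = 125, b = 5, c = 3
log_b(a) = log_5(125) = 3.0000

Case 2: c = 3 = log_5(125) = 3.0000
T(n) = O(n^3 log n) = O(n^3 log n)

For T(n) = 125T(n/5) + O(n^3): log_5(125) = 3.0000. This is Case 2 of the Master Theorem (c = log_b(a), equal work at all levels), giving O(n^3 log n).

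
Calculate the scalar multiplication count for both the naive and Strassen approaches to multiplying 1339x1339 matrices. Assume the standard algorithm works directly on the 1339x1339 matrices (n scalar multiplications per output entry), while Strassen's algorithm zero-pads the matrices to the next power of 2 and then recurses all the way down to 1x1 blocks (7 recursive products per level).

Matrix multiplication for 1339x1339 matrices:

Strassen's algorithm requires power-of-2 dimensions. Pad 1339x1339 to 2048x2048 (next power of 2).

Standard algorithm: 1339^3 = 2400721219 multiplications
Strassen's algorithm: 7^(log2(2048)) = 7^11 = 1977326743 multiplications
Savings: 2400721219 - 1977326743 = 423394476 multiplications

Standard: 2400721219 multiplications (1339^3). Strassen: 1977326743 multiplications (7^11, after padding to 2048x2048). Strassen reduces 8 recursive multiplications to 7 at each level.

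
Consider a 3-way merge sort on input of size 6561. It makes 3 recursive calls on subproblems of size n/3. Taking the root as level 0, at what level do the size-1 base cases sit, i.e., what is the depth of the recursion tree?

For divide and conquer with division factor 3:

Problem sizes at each level:
Level 0: 6561
Level 1: 2187
Level 2: 729
Level 3: 243
Level 4: 81
Level 5: 27
Level 6: 9
Level 7: 3
Level 8: 1

The root is level 0 and the size-1 base case is level 8 (the tree spans levels 0 through 8, i.e. 9 levels counting the root), so the depth is the number of divisions: log_3(6561) = 8

The recursion tree depth is log_3(6561) = 8. At each level, the problem size is divided by 3, so it takes 8 divisions to reduce to a base case of size 1. The algorithm makes 3 recursive calls at each level.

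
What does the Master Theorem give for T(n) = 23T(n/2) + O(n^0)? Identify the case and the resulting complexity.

Master Theorem for T(n) = 23T(n/2) + O(n^0):

a = 23, b = 2, c = 0
log_b(a) = log_2(23) = 4.5236

Case 1: c = 0 < log_2(23) = 4.5236
T(n) = O(n^(log_2 23))

For T(n) = 23T(n/2) + O(n^0): log_2(23) = 4.5236. This is Case 1 of the Master Theorem (c < log_b(a), work dominated by leaves), giving O(n^(log_2 23)).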